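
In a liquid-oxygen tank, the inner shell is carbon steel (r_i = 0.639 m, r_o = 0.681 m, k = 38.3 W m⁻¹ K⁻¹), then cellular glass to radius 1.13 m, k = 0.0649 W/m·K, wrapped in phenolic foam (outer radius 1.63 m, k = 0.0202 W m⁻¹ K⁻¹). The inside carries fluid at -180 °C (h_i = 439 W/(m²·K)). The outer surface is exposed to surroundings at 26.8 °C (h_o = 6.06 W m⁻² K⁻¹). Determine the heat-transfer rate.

Series thermal resistances, inner to outer:
  R_conv,in = 1/(4πr²h) = 1/(4π·0.639²·439) = 4.439×10^-4 K/W
  R_carbon steel = (1/0.639 − 1/0.681)/(4πk) = 0.09652/(4π·38.3) = 2.005×10^-4 K/W
  R_cellular glass = (1/0.681 − 1/1.13)/(4πk) = 0.5835/(4π·0.0649) = 0.7154 K/W
  R_phenolic foam = (1/1.13 − 1/1.63)/(4πk) = 0.2715/(4π·0.0202) = 1.069 K/W
  R_conv,out = 1/(4πr²h) = 1/(4π·1.63²·6.06) = 0.004942 K/W
ΣR = 4.439×10^-4 + 2.005×10^-4 + 0.7154 + 1.069 + 0.004942 = 1.790 K/W
Q = ΔT/ΣR = (-180 °C − 26.8 °C)/1.790 = -116 W
(Negative Q ⇒ heat flows inward; heat gain = 116 W.)

Q = 116 W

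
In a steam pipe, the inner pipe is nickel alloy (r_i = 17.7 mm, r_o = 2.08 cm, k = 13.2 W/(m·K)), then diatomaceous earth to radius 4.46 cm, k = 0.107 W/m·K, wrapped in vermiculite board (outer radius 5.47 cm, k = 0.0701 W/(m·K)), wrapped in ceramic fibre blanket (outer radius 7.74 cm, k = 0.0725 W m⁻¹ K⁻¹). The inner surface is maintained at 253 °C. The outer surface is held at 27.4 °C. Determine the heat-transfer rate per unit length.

Q' = 95.5 W/m

Resistance network (inner→outer):
  R'_nickel alloy = ln(0.0208/0.0177)/(2πk) = 0.1614/(2π·13.2) = 0.001946 m·K/W
  R'_diatomaceous earth = ln(0.0446/0.0208)/(2πk) = 0.7628/(2π·0.107) = 1.135 m·K/W
  R'_vermiculite board = ln(0.0547/0.0446)/(2πk) = 0.2041/(2π·0.0701) = 0.4635 m·K/W
  R'_ceramic fibre blanket = ln(0.0774/0.0547)/(2πk) = 0.3471/(2π·0.0725) = 0.7620 m·K/W
ΣR = 0.001946 + 1.135 + 0.4635 + 0.7620 = 2.362 m·K/W
Q' = ΔT/ΣR = (253 °C − 27.4 °C)/2.362 = 95.5 W/m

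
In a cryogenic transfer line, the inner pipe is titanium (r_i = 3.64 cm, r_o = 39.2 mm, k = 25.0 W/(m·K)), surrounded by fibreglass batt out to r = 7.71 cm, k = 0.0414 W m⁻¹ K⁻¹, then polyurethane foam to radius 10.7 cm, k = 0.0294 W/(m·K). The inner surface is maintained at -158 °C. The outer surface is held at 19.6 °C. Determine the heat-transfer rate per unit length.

Q' = 40.6 W/m

Treat each layer as a resistance in series:
  R'_titanium = ln(0.0392/0.0364)/(2πk) = 0.07411/(2π·25.0) = 4.718×10^-4 m·K/W
  R'_fibreglass batt = ln(0.0771/0.0392)/(2πk) = 0.6764/(2π·0.0414) = 2.600 m·K/W
  R'_polyurethane foam = ln(0.107/0.0771)/(2πk) = 0.3277/(2π·0.0294) = 1.774 m·K/W
ΣR = 4.718×10^-4 + 2.600 + 1.774 = 4.374 m·K/W
Q' = ΔT/ΣR = (-158 °C − 19.6 °C)/4.374 = -40.6 W/m
(Negative Q' ⇒ heat flows inward; heat gain = 40.6 W/m.)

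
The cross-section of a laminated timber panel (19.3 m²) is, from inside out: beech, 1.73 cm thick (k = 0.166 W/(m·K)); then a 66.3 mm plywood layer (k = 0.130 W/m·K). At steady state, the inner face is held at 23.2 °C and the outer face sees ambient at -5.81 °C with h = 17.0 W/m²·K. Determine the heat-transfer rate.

Q = 832 W

Treat each layer as a resistance in series:
  R_beech = L/(kA) = 0.0173/(0.166·19.3) = 0.005400 K/W
  R_plywood = L/(kA) = 0.0663/(0.130·19.3) = 0.02642 K/W
  R_conv,out = 1/(hA) = 1/(17.0·19.3) = 0.003048 K/W
ΣR = 0.005400 + 0.02642 + 0.003048 = 0.03487 K/W
Q = ΔT/ΣR = (23.2 °C − -5.81 °C)/0.03487 = 832 W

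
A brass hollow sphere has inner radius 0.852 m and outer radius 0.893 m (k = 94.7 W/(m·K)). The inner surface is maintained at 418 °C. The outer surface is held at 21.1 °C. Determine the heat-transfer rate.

Q = 8.76×10^6 W

Q = 4πk·ΔT/(1/r₁ − 1/r₂) = 4π × 94.7 × 396.9 / (1/0.852 − 1/0.893) = 8.76×10^6 W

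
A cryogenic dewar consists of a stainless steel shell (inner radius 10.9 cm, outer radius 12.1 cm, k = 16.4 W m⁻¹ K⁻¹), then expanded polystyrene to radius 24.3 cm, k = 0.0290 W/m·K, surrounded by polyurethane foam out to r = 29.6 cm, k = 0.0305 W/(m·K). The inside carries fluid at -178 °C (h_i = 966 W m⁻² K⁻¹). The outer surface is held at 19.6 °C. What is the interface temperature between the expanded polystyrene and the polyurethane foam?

T = -8.9 °C

Series thermal resistances, inner to outer:
  R_conv,in = 1/(4πr²h) = 1/(4π·0.109²·966) = 0.006934 K/W
  R_stainless steel = (1/0.109 − 1/0.121)/(4πk) = 0.9098/(4π·16.4) = 0.004415 K/W
  R_expanded polystyrene = (1/0.121 − 1/0.243)/(4πk) = 4.149/(4π·0.0290) = 11.39 K/W
  R_polyurethane foam = (1/0.243 − 1/0.296)/(4πk) = 0.7368/(4π·0.0305) = 1.923 K/W
ΣR = 0.006934 + 0.004415 + 11.39 + 1.923 = 13.32 K/W
Q = ΔT/ΣR = (-178 °C − 19.6 °C)/13.32 = -14.83 W
From the inner boundary to the expanded polystyrene/polyurethane foam interface, ΣR_partial = 11.40 K/W.
T_interface = T_in − Q·ΣR_partial = -178 °C − (-14.83)(11.40) = -8.9 °C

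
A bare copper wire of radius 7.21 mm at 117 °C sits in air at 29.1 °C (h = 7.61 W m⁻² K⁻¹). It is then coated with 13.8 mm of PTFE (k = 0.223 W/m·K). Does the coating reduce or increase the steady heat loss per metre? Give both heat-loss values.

Critical radius for a cylinder: r_cr = k/h = 0.0293 m = 2.93 cm.
Outer radius after coating: r₂ = 0.00721 + 0.0138 = 0.02101 m.
Since r₁ < r_cr and r₂ ≤ r_cr, the coating moves toward the maximum at r_cr — heat loss rises.
Bare: R = 1/(2πr₁h) = 2.901 m·K/W; Q = 87.9/2.901 = 30.3 W/m.
Coated: R = R_cond + R_conv = 1.759 m·K/W; Q = 87.9/1.759 = 50.0 W/m.

increases: 30.3 → 50.0 W/m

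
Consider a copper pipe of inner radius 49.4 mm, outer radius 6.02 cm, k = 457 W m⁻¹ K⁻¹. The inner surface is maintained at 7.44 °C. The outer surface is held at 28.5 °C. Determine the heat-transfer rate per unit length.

Q' = 306 kW/m

Q' = 2πk·ΔT/ln(r₂/r₁) = 2π × 457 × 21.06 / ln(0.0602/0.0494) = 3.06×10^5 W/m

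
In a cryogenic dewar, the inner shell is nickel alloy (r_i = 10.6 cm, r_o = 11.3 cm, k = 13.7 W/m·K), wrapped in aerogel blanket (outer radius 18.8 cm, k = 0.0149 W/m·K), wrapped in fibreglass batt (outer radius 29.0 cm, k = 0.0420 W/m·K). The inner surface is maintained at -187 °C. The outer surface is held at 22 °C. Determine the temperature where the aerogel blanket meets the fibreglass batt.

T = -11.1 °C

Treat each layer as a resistance in series:
  R_nickel alloy = (1/0.106 − 1/0.113)/(4πk) = 0.5844/(4π·13.7) = 0.003395 K/W
  R_aerogel blanket = (1/0.113 − 1/0.188)/(4πk) = 3.530/(4π·0.0149) = 18.86 K/W
  R_fibreglass batt = (1/0.188 − 1/0.290)/(4πk) = 1.871/(4π·0.0420) = 3.545 K/W
ΣR = 0.003395 + 18.86 + 3.545 = 22.41 K/W
Q = ΔT/ΣR = (-187 °C − 22 °C)/22.41 = -9.326 W
From the inner boundary to the aerogel blanket/fibreglass batt interface, ΣR_partial = 18.86 K/W.
T_interface = T_in − Q·ΣR_partial = -187 °C − (-9.326)(18.86) = -11.1 °C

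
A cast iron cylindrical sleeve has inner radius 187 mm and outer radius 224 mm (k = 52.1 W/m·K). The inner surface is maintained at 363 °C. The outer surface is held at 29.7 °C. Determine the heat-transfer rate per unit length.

Q' = 2πk·ΔT/ln(r₂/r₁) = 2π × 52.1 × 333.3 / ln(0.224/0.187) = 6.04×10^5 W/m

Q' = 604 kW/m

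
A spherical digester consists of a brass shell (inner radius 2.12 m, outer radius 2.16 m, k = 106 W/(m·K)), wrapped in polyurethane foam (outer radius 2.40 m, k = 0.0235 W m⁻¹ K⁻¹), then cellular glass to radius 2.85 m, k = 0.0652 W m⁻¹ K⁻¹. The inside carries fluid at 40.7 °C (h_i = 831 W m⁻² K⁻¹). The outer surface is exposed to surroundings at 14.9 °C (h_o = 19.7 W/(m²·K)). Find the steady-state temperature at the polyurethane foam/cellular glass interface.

Treat each layer as a resistance in series:
  R_conv,in = 1/(4πr²h) = 1/(4π·2.12²·831) = 2.131×10^-5 K/W
  R_brass = (1/2.12 − 1/2.16)/(4πk) = 0.008735/(4π·106) = 6.558×10^-6 K/W
  R_polyurethane foam = (1/2.16 − 1/2.40)/(4πk) = 0.04630/(4π·0.0235) = 0.1568 K/W
  R_cellular glass = (1/2.40 − 1/2.85)/(4πk) = 0.06579/(4π·0.0652) = 0.08030 K/W
  R_conv,out = 1/(4πr²h) = 1/(4π·2.85²·19.7) = 4.973×10^-4 K/W
ΣR = 2.131×10^-5 + 6.558×10^-6 + 0.1568 + 0.08030 + 4.973×10^-4 = 0.2376 K/W
Q = ΔT/ΣR = (40.7 °C − 14.9 °C)/0.2376 = 108.6 W
From the inner boundary to the polyurethane foam/cellular glass interface, ΣR_partial = 0.1568 K/W.
T_interface = T_in − Q·ΣR_partial = 40.7 °C − (108.6)(0.1568) = 23.7 °C

T = 23.7 °C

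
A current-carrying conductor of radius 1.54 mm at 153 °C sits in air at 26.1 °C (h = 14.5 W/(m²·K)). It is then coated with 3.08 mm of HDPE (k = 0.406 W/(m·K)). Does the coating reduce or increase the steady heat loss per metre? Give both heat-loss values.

Critical radius for a cylinder: r_cr = k/h = 0.0280 m = 2.80 cm.
Outer radius after coating: r₂ = 0.00154 + 0.00308 = 0.00462 m.
Since r₁ < r_cr and r₂ ≤ r_cr, the coating moves toward the maximum at r_cr — heat loss rises.
Bare: R = 1/(2πr₁h) = 7.127 m·K/W; Q = 126.9/7.127 = 17.8 W/m.
Coated: R = R_cond + R_conv = 2.806 m·K/W; Q = 126.9/2.806 = 45.2 W/m.

increases: 17.8 → 45.2 W/m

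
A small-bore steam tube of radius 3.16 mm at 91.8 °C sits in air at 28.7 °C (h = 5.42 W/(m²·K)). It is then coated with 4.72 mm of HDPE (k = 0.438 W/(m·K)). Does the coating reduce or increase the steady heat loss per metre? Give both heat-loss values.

Critical radius for a cylinder: r_cr = k/h = 0.0808 m = 8.08 cm.
Outer radius after coating: r₂ = 0.00316 + 0.00472 = 0.00788 m.
Since r₁ < r_cr and r₂ ≤ r_cr, the coating moves toward the maximum at r_cr — heat loss rises.
Bare: R = 1/(2πr₁h) = 9.293 m·K/W; Q = 63.1/9.293 = 6.79 W/m.
Coated: R = R_cond + R_conv = 4.058 m·K/W; Q = 63.1/4.058 = 15.5 W/m.

increases: 6.79 → 15.5 W/m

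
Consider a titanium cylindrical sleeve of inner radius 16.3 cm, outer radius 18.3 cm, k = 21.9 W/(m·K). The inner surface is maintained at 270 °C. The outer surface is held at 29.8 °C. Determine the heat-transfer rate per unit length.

Q' = 286 kW/m

Q' = 2πk·ΔT/ln(r₂/r₁) = 2π × 21.9 × 240.2 / ln(0.183/0.163) = 2.86×10^5 W/m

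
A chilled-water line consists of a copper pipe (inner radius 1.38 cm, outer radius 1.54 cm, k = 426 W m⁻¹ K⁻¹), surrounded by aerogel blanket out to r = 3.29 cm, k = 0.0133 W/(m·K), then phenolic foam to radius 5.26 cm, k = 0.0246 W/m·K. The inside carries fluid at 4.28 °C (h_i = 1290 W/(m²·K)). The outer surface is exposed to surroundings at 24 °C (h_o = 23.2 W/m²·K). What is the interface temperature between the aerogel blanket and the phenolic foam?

T = 18.9 °C

Series thermal resistances, inner to outer:
  R'_conv,in = 1/(2πr h) = 1/(2π·0.0138·1290) = 0.008940 m·K/W
  R'_copper = ln(0.0154/0.0138)/(2πk) = 0.1097/(2π·426) = 4.098×10^-5 m·K/W
  R'_aerogel blanket = ln(0.0329/0.0154)/(2πk) = 0.7591/(2π·0.0133) = 9.084 m·K/W
  R'_phenolic foam = ln(0.0526/0.0329)/(2πk) = 0.4692/(2π·0.0246) = 3.036 m·K/W
  R'_conv,out = 1/(2πr h) = 1/(2π·0.0526·23.2) = 0.1304 m·K/W
ΣR = 0.008940 + 4.098×10^-5 + 9.084 + 3.036 + 0.1304 = 12.26 m·K/W
Q' = ΔT/ΣR = (4.28 °C − 24 °C)/12.26 = -1.608 W/m
From the inner boundary to the aerogel blanket/phenolic foam interface, ΣR_partial = 9.093 m·K/W.
T_interface = T_in − Q'·ΣR_partial = 4.28 °C − (-1.608)(9.093) = 18.9 °C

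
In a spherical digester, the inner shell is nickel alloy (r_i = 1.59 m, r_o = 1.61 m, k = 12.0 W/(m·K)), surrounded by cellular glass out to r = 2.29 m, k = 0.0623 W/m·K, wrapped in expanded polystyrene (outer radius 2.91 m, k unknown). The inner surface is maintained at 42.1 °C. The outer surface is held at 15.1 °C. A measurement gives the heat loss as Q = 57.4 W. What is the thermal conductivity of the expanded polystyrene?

k = 0.0315 W/m·K

ΣR = ΔT/Q = |42.1 − 15.1|/57.4 = 0.4704 K/W
Known resistances:
  R_nickel alloy = (1/1.59 − 1/1.61)/(4πk) = 0.007813/(4π·12.0) = 5.181×10^-5 K/W
  R_cellular glass = (1/1.61 − 1/2.29)/(4πk) = 0.1844/(4π·0.0623) = 0.2356 K/W
R_expanded polystyrene = ΣR − ΣR_known = 0.4704 − 0.2357 = 0.2347 K/W
(1/r₁−1/r₂)/(4πk) = 0.2347 ⇒ k = 0.09304/(4π·0.2347) = 0.0315 W/m·K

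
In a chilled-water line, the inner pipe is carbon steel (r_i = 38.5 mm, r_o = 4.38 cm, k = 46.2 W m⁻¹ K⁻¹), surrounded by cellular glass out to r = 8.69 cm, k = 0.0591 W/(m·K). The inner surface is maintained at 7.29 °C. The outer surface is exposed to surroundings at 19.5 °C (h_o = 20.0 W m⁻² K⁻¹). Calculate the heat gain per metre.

Q' = 6.30 W/m

Treat each layer as a resistance in series:
  R'_carbon steel = ln(0.0438/0.0385)/(2πk) = 0.1290/(2π·46.2) = 4.443×10^-4 m·K/W
  R'_cellular glass = ln(0.0869/0.0438)/(2πk) = 0.6851/(2π·0.0591) = 1.845 m·K/W
  R'_conv,out = 1/(2πr h) = 1/(2π·0.0869·20.0) = 0.09157 m·K/W
ΣR = 4.443×10^-4 + 1.845 + 0.09157 = 1.937 m·K/W
Q' = ΔT/ΣR = (7.29 °C − 19.5 °C)/1.937 = -6.30 W/m
(Negative Q' ⇒ heat flows inward; heat gain = 6.30 W/m.)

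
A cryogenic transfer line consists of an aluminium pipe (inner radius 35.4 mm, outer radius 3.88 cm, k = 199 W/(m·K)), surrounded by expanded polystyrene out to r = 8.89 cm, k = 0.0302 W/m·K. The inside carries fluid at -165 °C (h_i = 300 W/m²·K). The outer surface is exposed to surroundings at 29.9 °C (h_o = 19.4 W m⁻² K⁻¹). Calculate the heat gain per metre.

Q' = 43.5 W/m

Series thermal resistances, inner to outer:
  R'_conv,in = 1/(2πr h) = 1/(2π·0.0354·300) = 0.01499 m·K/W
  R'_aluminium = ln(0.0388/0.0354)/(2πk) = 0.09171/(2π·199) = 7.335×10^-5 m·K/W
  R'_expanded polystyrene = ln(0.0889/0.0388)/(2πk) = 0.8291/(2π·0.0302) = 4.369 m·K/W
  R'_conv,out = 1/(2πr h) = 1/(2π·0.0889·19.4) = 0.09228 m·K/W
ΣR = 0.01499 + 7.335×10^-5 + 4.369 + 0.09228 = 4.476 m·K/W
Q' = ΔT/ΣR = (-165 °C − 29.9 °C)/4.476 = -43.5 W/m
(Negative Q' ⇒ heat flows inward; heat gain = 43.5 W/m.)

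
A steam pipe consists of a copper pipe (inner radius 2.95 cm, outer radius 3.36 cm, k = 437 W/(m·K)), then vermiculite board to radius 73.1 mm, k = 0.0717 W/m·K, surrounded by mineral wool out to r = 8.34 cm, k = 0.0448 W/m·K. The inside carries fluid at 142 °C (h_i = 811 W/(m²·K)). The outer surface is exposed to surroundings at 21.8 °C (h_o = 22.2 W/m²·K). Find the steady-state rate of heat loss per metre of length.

Q' = 52.6 W/m

Series thermal resistances, inner to outer:
  R'_conv,in = 1/(2πr h) = 1/(2π·0.0295·811) = 0.006652 m·K/W
  R'_copper = ln(0.0336/0.0295)/(2πk) = 0.1301/(2π·437) = 4.740×10^-5 m·K/W
  R'_vermiculite board = ln(0.0731/0.0336)/(2πk) = 0.7773/(2π·0.0717) = 1.725 m·K/W
  R'_mineral wool = ln(0.0834/0.0731)/(2πk) = 0.1318/(2π·0.0448) = 0.4683 m·K/W
  R'_conv,out = 1/(2πr h) = 1/(2π·0.0834·22.2) = 0.08596 m·K/W
ΣR = 0.006652 + 4.740×10^-5 + 1.725 + 0.4683 + 0.08596 = 2.286 m·K/W
Q' = ΔT/ΣR = (142 °C − 21.8 °C)/2.286 = 52.6 W/m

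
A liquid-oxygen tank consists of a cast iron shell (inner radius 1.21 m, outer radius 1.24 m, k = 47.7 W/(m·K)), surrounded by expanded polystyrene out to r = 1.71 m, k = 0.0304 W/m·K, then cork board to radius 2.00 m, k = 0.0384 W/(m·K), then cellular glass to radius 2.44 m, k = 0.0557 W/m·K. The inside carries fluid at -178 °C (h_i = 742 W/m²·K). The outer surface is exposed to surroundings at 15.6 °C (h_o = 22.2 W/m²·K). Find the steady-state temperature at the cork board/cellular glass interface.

Series thermal resistances, inner to outer:
  R_conv,in = 1/(4πr²h) = 1/(4π·1.21²·742) = 7.325×10^-5 K/W
  R_cast iron = (1/1.21 − 1/1.24)/(4πk) = 0.01999/(4π·47.7) = 3.336×10^-5 K/W
  R_expanded polystyrene = (1/1.24 − 1/1.71)/(4πk) = 0.2217/(4π·0.0304) = 0.5802 K/W
  R_cork board = (1/1.71 − 1/2.00)/(4πk) = 0.08480/(4π·0.0384) = 0.1757 K/W
  R_cellular glass = (1/2.00 − 1/2.44)/(4πk) = 0.09016/(4π·0.0557) = 0.1288 K/W
  R_conv,out = 1/(4πr²h) = 1/(4π·2.44²·22.2) = 6.021×10^-4 K/W
ΣR = 7.325×10^-5 + 3.336×10^-5 + 0.5802 + 0.1757 + 0.1288 + 6.021×10^-4 = 0.8854 K/W
Q = ΔT/ΣR = (-178 °C − 15.6 °C)/0.8854 = -218.7 W
From the inner boundary to the cork board/cellular glass interface, ΣR_partial = 0.7560 K/W.
T_interface = T_in − Q·ΣR_partial = -178 °C − (-218.7)(0.7560) = -12.7 °C

T = -12.7 °C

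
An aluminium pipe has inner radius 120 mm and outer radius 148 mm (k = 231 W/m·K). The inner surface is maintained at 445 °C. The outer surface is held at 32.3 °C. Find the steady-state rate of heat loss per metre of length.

Q' = 2πk·ΔT/ln(r₂/r₁) = 2π × 231 × 412.7 / ln(0.148/0.120) = 2.86×10^6 W/m

Q' = 2860 kW/m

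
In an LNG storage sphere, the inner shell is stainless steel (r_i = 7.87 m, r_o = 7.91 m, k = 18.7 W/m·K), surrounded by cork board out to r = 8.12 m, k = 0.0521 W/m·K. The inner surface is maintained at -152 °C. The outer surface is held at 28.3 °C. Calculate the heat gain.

Series thermal resistances, inner to outer:
  R_stainless steel = (1/7.87 − 1/7.91)/(4πk) = 6.426×10^-4/(4π·18.7) = 2.734×10^-6 K/W
  R_cork board = (1/7.91 − 1/8.12)/(4πk) = 0.003270/(4π·0.0521) = 0.004994 K/W
ΣR = 2.734×10^-6 + 0.004994 = 0.004997 K/W
Q = ΔT/ΣR = (-152 °C − 28.3 °C)/0.004997 = -36100 W
(Negative Q ⇒ heat flows inward; heat gain = 36100 W.)

Q = 36100 W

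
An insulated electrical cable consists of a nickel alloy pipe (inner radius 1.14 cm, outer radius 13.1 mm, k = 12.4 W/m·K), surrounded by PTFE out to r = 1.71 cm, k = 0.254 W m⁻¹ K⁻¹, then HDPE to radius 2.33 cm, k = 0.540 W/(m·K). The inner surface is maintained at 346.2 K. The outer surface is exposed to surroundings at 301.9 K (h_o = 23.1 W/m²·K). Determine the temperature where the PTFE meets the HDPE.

Treat each layer as a resistance in series:
  R'_nickel alloy = ln(0.0131/0.0114)/(2πk) = 0.1390/(2π·12.4) = 0.001784 m·K/W
  R'_PTFE = ln(0.0171/0.0131)/(2πk) = 0.2665/(2π·0.254) = 0.1670 m·K/W
  R'_HDPE = ln(0.0233/0.0171)/(2πk) = 0.3094/(2π·0.540) = 0.09118 m·K/W
  R'_conv,out = 1/(2πr h) = 1/(2π·0.0233·23.1) = 0.2957 m·K/W
ΣR = 0.001784 + 0.1670 + 0.09118 + 0.2957 = 0.5557 m·K/W
Q' = ΔT/ΣR = (346.2 K − 301.9 K)/0.5557 = 79.72 W/m
From the inner boundary to the PTFE/HDPE interface, ΣR_partial = 0.1688 m·K/W.
T_interface = T_in − Q'·ΣR_partial = 346.2 K − (79.72)(0.1688) = 332.7 K

T = 332.7 K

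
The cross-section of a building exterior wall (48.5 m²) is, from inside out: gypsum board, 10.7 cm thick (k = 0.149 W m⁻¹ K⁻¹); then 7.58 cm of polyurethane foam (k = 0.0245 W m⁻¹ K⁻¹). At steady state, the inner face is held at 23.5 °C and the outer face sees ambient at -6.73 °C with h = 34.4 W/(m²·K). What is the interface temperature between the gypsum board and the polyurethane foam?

Treat each layer as a resistance in series:
  R_gypsum board = L/(kA) = 0.107/(0.149·48.5) = 0.01481 K/W
  R_polyurethane foam = L/(kA) = 0.0758/(0.0245·48.5) = 0.06379 K/W
  R_conv,out = 1/(hA) = 1/(34.4·48.5) = 5.994×10^-4 K/W
ΣR = 0.01481 + 0.06379 + 5.994×10^-4 = 0.07920 K/W
Q = ΔT/ΣR = (23.5 °C − -6.73 °C)/0.07920 = 381.7 W
From the inner boundary to the gypsum board/polyurethane foam interface, ΣR_partial = 0.01481 K/W.
T_interface = T_in − Q·ΣR_partial = 23.5 °C − (381.7)(0.01481) = 17.8 °C

T = 17.8 °C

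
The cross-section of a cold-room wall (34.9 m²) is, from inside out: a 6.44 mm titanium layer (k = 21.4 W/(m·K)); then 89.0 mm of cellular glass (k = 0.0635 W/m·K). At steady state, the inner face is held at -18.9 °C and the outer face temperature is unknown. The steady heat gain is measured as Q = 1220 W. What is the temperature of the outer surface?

Series resistances:
  R_titanium = L/(kA) = 0.00644/(21.4·34.9) = 8.623×10^-6 K/W
  R_cellular glass = L/(kA) = 0.0890/(0.0635·34.9) = 0.04016 K/W
ΣR = 0.04017 K/W
ΔT = Q·ΣR = 1220 × 0.04017 = 49.01 K
Heat flows inward, so T_out = T_in + ΔT = -18.9 + 49.01 = 30.1 °C

T_out = 30.1 °C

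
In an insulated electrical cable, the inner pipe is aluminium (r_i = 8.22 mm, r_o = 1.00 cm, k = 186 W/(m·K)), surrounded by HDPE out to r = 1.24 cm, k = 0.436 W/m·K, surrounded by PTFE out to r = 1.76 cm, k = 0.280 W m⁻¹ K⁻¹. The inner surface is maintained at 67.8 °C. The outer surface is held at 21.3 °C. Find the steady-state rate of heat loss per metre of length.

Treat each layer as a resistance in series:
  R'_aluminium = ln(0.0100/0.00822)/(2πk) = 0.1960/(2π·186) = 1.677×10^-4 m·K/W
  R'_HDPE = ln(0.0124/0.0100)/(2πk) = 0.2151/(2π·0.436) = 0.07852 m·K/W
  R'_PTFE = ln(0.0176/0.0124)/(2πk) = 0.3502/(2π·0.280) = 0.1991 m·K/W
ΣR = 1.677×10^-4 + 0.07852 + 0.1991 = 0.2778 m·K/W
Q' = ΔT/ΣR = (67.8 °C − 21.3 °C)/0.2778 = 167 W/m

Q' = 167 W/m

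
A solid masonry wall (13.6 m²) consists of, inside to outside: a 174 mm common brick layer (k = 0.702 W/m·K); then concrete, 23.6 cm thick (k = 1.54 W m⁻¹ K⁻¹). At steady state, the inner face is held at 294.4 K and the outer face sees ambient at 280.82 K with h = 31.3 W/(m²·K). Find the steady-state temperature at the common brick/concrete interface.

Treat each layer as a resistance in series:
  R_common brick = L/(kA) = 0.174/(0.702·13.6) = 0.01823 K/W
  R_concrete = L/(kA) = 0.236/(1.54·13.6) = 0.01127 K/W
  R_conv,out = 1/(hA) = 1/(31.3·13.6) = 0.002349 K/W
ΣR = 0.01823 + 0.01127 + 0.002349 = 0.03185 K/W
Q = ΔT/ΣR = (294.4 K − 280.82 K)/0.03185 = 426.4 W
From the inner boundary to the common brick/concrete interface, ΣR_partial = 0.01823 K/W.
T_interface = T_in − Q·ΣR_partial = 294.4 K − (426.4)(0.01823) = 286.6 K

T = 286.6 K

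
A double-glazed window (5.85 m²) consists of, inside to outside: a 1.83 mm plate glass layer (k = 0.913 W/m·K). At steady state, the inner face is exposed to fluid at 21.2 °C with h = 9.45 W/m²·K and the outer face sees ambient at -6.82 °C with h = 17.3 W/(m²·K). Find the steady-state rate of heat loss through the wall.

Q = 990 W

Resistance network (inner→outer):
  R_conv,in = 1/(hA) = 1/(9.45·5.85) = 0.01809 K/W
  R_plate glass = L/(kA) = 0.00183/(0.913·5.85) = 3.426×10^-4 K/W
  R_conv,out = 1/(hA) = 1/(17.3·5.85) = 0.009881 K/W
ΣR = 0.01809 + 3.426×10^-4 + 0.009881 = 0.02831 K/W
Q = ΔT/ΣR = (21.2 °C − -6.82 °C)/0.02831 = 990 W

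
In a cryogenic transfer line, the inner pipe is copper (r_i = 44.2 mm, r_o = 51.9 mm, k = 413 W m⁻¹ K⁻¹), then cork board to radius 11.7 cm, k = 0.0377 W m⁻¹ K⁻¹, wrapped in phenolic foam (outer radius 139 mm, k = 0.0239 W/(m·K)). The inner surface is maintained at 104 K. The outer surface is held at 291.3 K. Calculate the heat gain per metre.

Series thermal resistances, inner to outer:
  R'_copper = ln(0.0519/0.0442)/(2πk) = 0.1606/(2π·413) = 6.189×10^-5 m·K/W
  R'_cork board = ln(0.117/0.0519)/(2πk) = 0.8129/(2π·0.0377) = 3.432 m·K/W
  R'_phenolic foam = ln(0.139/0.117)/(2πk) = 0.1723/(2π·0.0239) = 1.147 m·K/W
ΣR = 6.189×10^-5 + 3.432 + 1.147 = 4.579 m·K/W
Q' = ΔT/ΣR = (104 K − 291.3 K)/4.579 = -40.9 W/m
(Negative Q' ⇒ heat flows inward; heat gain = 40.9 W/m.)

Q' = 40.9 W/m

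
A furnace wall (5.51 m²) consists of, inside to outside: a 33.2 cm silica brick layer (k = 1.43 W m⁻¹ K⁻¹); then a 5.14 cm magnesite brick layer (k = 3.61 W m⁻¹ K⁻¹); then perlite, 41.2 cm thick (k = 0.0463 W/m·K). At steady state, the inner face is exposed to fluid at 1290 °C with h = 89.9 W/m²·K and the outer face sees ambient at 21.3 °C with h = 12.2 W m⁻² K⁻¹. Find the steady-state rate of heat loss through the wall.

Q = 757 W

Treat each layer as a resistance in series:
  R_conv,in = 1/(hA) = 1/(89.9·5.51) = 0.002019 K/W
  R_silica brick = L/(kA) = 0.332/(1.43·5.51) = 0.04214 K/W
  R_magnesite brick = L/(kA) = 0.0514/(3.61·5.51) = 0.002584 K/W
  R_perlite = L/(kA) = 0.412/(0.0463·5.51) = 1.615 K/W
  R_conv,out = 1/(hA) = 1/(12.2·5.51) = 0.01488 K/W
ΣR = 0.002019 + 0.04214 + 0.002584 + 1.615 + 0.01488 = 1.677 K/W
Q = ΔT/ΣR = (1290 °C − 21.3 °C)/1.677 = 757 W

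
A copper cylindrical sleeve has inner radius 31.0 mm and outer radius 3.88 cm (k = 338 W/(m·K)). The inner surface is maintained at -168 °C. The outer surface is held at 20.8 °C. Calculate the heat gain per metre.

Q' = 2πk·ΔT/ln(r₂/r₁) = 2π × 338 × 188.8 / ln(0.0388/0.0310) = 1.79×10^6 W/m

Q' = 1.79×10^6 W/m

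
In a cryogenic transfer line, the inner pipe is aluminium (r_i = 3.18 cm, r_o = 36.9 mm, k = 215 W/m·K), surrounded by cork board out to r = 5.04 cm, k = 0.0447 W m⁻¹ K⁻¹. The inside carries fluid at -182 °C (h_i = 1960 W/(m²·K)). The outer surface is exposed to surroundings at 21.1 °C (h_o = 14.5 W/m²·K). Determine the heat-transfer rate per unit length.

Treat each layer as a resistance in series:
  R'_conv,in = 1/(2πr h) = 1/(2π·0.0318·1960) = 0.002554 m·K/W
  R'_aluminium = ln(0.0369/0.0318)/(2πk) = 0.1487/(2π·215) = 1.101×10^-4 m·K/W
  R'_cork board = ln(0.0504/0.0369)/(2πk) = 0.3118/(2π·0.0447) = 1.110 m·K/W
  R'_conv,out = 1/(2πr h) = 1/(2π·0.0504·14.5) = 0.2178 m·K/W
ΣR = 0.002554 + 1.101×10^-4 + 1.110 + 0.2178 = 1.330 m·K/W
Q' = ΔT/ΣR = (-182 °C − 21.1 °C)/1.330 = -153 W/m
(Negative Q' ⇒ heat flows inward; heat gain = 153 W/m.)

Q' = 153 W/m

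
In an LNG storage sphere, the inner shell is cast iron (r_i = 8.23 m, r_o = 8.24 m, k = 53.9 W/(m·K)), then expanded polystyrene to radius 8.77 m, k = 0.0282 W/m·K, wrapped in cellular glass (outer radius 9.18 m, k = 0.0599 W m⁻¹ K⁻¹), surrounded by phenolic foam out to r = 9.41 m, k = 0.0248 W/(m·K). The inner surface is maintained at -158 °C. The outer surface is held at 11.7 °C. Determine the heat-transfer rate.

Resistance network (inner→outer):
  R_cast iron = (1/8.23 − 1/8.24)/(4πk) = 1.475×10^-4/(4π·53.9) = 2.177×10^-7 K/W
  R_expanded polystyrene = (1/8.24 − 1/8.77)/(4πk) = 0.007334/(4π·0.0282) = 0.02070 K/W
  R_cellular glass = (1/8.77 − 1/9.18)/(4πk) = 0.005093/(4π·0.0599) = 0.006766 K/W
  R_phenolic foam = (1/9.18 − 1/9.41)/(4πk) = 0.002663/(4π·0.0248) = 0.008543 K/W
ΣR = 2.177×10^-7 + 0.02070 + 0.006766 + 0.008543 = 0.03601 K/W
Q = ΔT/ΣR = (-158 °C − 11.7 °C)/0.03601 = -4710 W
(Negative Q ⇒ heat flows inward; heat gain = 4710 W.)

Q = 4710 W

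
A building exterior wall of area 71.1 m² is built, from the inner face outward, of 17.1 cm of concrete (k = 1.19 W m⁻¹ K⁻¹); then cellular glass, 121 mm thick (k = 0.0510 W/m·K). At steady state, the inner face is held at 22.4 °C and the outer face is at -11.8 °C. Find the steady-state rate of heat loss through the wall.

Q = 966 W

Treat each layer as a resistance in series:
  R_concrete = L/(kA) = 0.171/(1.19·71.1) = 0.002021 K/W
  R_cellular glass = L/(kA) = 0.121/(0.0510·71.1) = 0.03337 K/W
ΣR = 0.002021 + 0.03337 = 0.03539 K/W
Q = ΔT/ΣR = (22.4 °C − -11.8 °C)/0.03539 = 966 W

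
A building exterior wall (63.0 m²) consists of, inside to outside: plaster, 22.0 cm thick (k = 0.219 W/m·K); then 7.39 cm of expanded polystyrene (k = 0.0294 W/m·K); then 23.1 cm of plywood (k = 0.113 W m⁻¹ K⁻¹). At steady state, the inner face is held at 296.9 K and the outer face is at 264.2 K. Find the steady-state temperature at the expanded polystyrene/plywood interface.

Treat each layer as a resistance in series:
  R_plaster = L/(kA) = 0.220/(0.219·63.0) = 0.01595 K/W
  R_expanded polystyrene = L/(kA) = 0.0739/(0.0294·63.0) = 0.03990 K/W
  R_plywood = L/(kA) = 0.231/(0.113·63.0) = 0.03245 K/W
ΣR = 0.01595 + 0.03990 + 0.03245 = 0.08830 K/W
Q = ΔT/ΣR = (296.9 K − 264.2 K)/0.08830 = 370.3 W
From the inner boundary to the expanded polystyrene/plywood interface, ΣR_partial = 0.05585 K/W.
T_interface = T_in − Q·ΣR_partial = 296.9 K − (370.3)(0.05585) = 276.22 K

T = 276.22 K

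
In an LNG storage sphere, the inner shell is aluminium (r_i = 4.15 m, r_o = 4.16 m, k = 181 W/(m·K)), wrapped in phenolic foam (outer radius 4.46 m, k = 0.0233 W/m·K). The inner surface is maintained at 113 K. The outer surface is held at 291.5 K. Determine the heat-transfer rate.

Resistance network (inner→outer):
  R_aluminium = (1/4.15 − 1/4.16)/(4πk) = 5.792×10^-4/(4π·181) = 2.547×10^-7 K/W
  R_phenolic foam = (1/4.16 − 1/4.46)/(4πk) = 0.01617/(4π·0.0233) = 0.05522 K/W
ΣR = 2.547×10^-7 + 0.05522 = 0.05522 K/W
Q = ΔT/ΣR = (113 K − 291.5 K)/0.05522 = -3230 W
(Negative Q ⇒ heat flows inward; heat gain = 3230 W.)

Q = 3230 W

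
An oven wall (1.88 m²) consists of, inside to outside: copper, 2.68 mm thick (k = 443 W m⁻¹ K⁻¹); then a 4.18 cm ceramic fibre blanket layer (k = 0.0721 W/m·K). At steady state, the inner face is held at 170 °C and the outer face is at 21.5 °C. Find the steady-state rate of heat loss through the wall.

Q = 482 W

Series thermal resistances, inner to outer:
  R_copper = L/(kA) = 0.00268/(443·1.88) = 3.218×10^-6 K/W
  R_ceramic fibre blanket = L/(kA) = 0.0418/(0.0721·1.88) = 0.3084 K/W
ΣR = 3.218×10^-6 + 0.3084 = 0.3084 K/W
Q = ΔT/ΣR = (170 °C − 21.5 °C)/0.3084 = 482 W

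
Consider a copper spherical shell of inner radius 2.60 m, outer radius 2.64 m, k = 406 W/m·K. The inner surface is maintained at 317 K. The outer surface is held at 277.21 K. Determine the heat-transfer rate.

Q = 34800 kW

Q = 4πk·ΔT/(1/r₁ − 1/r₂) = 4π × 406 × 39.79 / (1/2.60 − 1/2.64) = 3.48×10^7 W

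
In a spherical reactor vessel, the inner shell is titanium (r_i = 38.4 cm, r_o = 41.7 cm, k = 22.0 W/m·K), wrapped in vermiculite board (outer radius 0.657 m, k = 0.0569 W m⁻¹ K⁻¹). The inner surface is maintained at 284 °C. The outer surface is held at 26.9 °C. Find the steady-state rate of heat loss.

Series thermal resistances, inner to outer:
  R_titanium = (1/0.384 − 1/0.417)/(4πk) = 0.2061/(4π·22.0) = 7.454×10^-4 K/W
  R_vermiculite board = (1/0.417 − 1/0.657)/(4πk) = 0.8760/(4π·0.0569) = 1.225 K/W
ΣR = 7.454×10^-4 + 1.225 = 1.226 K/W
Q = ΔT/ΣR = (284 °C − 26.9 °C)/1.226 = 210 W

Q = 210 W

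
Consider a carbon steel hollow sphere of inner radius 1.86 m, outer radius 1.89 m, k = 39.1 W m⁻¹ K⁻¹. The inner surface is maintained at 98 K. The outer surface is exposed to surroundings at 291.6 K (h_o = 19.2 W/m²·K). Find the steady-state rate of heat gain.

Series thermal resistances, inner to outer:
  R_carbon steel = (1/1.86 − 1/1.89)/(4πk) = 0.008534/(4π·39.1) = 1.737×10^-5 K/W
  R_conv,out = 1/(4πr²h) = 1/(4π·1.89²·19.2) = 0.001160 K/W
ΣR = 1.737×10^-5 + 0.001160 = 0.001177 K/W
Q = ΔT/ΣR = (98 K − 291.6 K)/0.001177 = -1.64×10^5 W
(Negative Q ⇒ heat flows inward; heat gain = 1.64×10^5 W.)

Q = 1.64×10^5 W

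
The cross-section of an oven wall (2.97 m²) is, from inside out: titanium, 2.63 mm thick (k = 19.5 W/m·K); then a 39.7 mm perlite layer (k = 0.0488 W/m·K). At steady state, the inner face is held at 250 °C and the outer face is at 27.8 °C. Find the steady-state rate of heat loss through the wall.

Q = 811 W

Resistance network (inner→outer):
  R_titanium = L/(kA) = 0.00263/(19.5·2.97) = 4.541×10^-5 K/W
  R_perlite = L/(kA) = 0.0397/(0.0488·2.97) = 0.2739 K/W
ΣR = 4.541×10^-5 + 0.2739 = 0.2739 K/W
Q = ΔT/ΣR = (250 °C − 27.8 °C)/0.2739 = 811 W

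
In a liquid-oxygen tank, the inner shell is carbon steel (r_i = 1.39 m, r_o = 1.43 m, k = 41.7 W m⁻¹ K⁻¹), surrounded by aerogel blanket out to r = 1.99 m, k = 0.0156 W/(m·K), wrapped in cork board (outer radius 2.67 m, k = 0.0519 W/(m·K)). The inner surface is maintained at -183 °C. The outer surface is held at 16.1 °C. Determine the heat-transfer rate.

Q = 166 W

Treat each layer as a resistance in series:
  R_carbon steel = (1/1.39 − 1/1.43)/(4πk) = 0.02012/(4π·41.7) = 3.840×10^-5 K/W
  R_aerogel blanket = (1/1.43 − 1/1.99)/(4πk) = 0.1968/(4π·0.0156) = 1.004 K/W
  R_cork board = (1/1.99 − 1/2.67)/(4πk) = 0.1280/(4π·0.0519) = 0.1962 K/W
ΣR = 3.840×10^-5 + 1.004 + 0.1962 = 1.200 K/W
Q = ΔT/ΣR = (-183 °C − 16.1 °C)/1.200 = -166 W
(Negative Q ⇒ heat flows inward; heat gain = 166 W.)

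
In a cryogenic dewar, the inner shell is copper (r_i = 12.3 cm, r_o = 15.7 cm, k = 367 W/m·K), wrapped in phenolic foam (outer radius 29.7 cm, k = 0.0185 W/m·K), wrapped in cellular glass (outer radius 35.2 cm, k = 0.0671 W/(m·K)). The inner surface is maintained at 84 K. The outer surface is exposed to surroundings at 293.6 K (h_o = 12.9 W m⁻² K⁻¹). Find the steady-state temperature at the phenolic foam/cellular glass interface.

T = 283.2 K

Treat each layer as a resistance in series:
  R_copper = (1/0.123 − 1/0.157)/(4πk) = 1.761/(4π·367) = 3.818×10^-4 K/W
  R_phenolic foam = (1/0.157 − 1/0.297)/(4πk) = 3.002/(4π·0.0185) = 12.91 K/W
  R_cellular glass = (1/0.297 − 1/0.352)/(4πk) = 0.5261/(4π·0.0671) = 0.6239 K/W
  R_conv,out = 1/(4πr²h) = 1/(4π·0.352²·12.9) = 0.04979 K/W
ΣR = 3.818×10^-4 + 12.91 + 0.6239 + 0.04979 = 13.58 K/W
Q = ΔT/ΣR = (84 K − 293.6 K)/13.58 = -15.43 W
From the inner boundary to the phenolic foam/cellular glass interface, ΣR_partial = 12.91 K/W.
T_interface = T_in − Q·ΣR_partial = 84 K − (-15.43)(12.91) = 283.2 K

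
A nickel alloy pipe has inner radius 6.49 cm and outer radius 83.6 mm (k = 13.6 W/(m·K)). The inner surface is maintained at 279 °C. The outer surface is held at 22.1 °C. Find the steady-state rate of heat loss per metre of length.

Q' = 2πk·ΔT/ln(r₂/r₁) = 2π × 13.6 × 256.9 / ln(0.0836/0.0649) = 86700 W/m

Q' = 86700 W/m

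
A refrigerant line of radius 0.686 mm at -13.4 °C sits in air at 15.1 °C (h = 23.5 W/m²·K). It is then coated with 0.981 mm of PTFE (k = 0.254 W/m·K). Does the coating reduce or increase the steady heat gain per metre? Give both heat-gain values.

Critical radius for a cylinder: r_cr = k/h = 0.0108 m = 1.08 cm.
Outer radius after coating: r₂ = 6.86×10^-4 + 9.81×10^-4 = 0.001667 m.
Since r₁ < r_cr and r₂ ≤ r_cr, the coating moves toward the maximum at r_cr — heat gain rises.
Bare: R = 1/(2πr₁h) = 9.873 m·K/W; Q = 28.5/9.873 = 2.89 W/m.
Coated: R = R_cond + R_conv = 4.619 m·K/W; Q = 28.5/4.619 = 6.17 W/m.

increases: 2.89 → 6.17 W/m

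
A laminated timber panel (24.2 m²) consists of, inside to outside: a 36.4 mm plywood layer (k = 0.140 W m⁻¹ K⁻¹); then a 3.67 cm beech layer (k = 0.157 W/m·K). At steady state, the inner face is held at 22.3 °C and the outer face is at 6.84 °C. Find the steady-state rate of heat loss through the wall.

Q = 758 W

Treat each layer as a resistance in series:
  R_plywood = L/(kA) = 0.0364/(0.140·24.2) = 0.01074 K/W
  R_beech = L/(kA) = 0.0367/(0.157·24.2) = 0.009659 K/W
ΣR = 0.01074 + 0.009659 = 0.02040 K/W
Q = ΔT/ΣR = (22.3 °C − 6.84 °C)/0.02040 = 758 W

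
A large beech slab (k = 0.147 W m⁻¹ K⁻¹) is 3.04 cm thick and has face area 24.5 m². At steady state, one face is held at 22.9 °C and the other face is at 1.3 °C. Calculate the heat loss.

Q = 2.56 kW

Q = kA·ΔT/L = 0.147 × 24.5 × |22.9 °C − 1.3 °C| / 0.0304 = 2560 W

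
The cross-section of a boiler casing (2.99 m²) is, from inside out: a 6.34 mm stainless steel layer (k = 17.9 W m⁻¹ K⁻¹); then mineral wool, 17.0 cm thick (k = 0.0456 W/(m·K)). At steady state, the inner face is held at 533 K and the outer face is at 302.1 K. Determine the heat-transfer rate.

Q = 185 W

Series thermal resistances, inner to outer:
  R_stainless steel = L/(kA) = 0.00634/(17.9·2.99) = 1.185×10^-4 K/W
  R_mineral wool = L/(kA) = 0.170/(0.0456·2.99) = 1.247 K/W
ΣR = 1.185×10^-4 + 1.247 = 1.247 K/W
Q = ΔT/ΣR = (533 K − 302.1 K)/1.247 = 185 W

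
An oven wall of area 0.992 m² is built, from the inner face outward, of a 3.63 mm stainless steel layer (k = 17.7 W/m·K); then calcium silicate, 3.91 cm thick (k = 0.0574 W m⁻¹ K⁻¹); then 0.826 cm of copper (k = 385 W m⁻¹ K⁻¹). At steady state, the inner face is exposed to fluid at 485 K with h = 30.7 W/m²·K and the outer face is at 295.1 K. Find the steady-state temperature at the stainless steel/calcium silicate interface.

Series thermal resistances, inner to outer:
  R_conv,in = 1/(hA) = 1/(30.7·0.992) = 0.03284 K/W
  R_stainless steel = L/(kA) = 0.00363/(17.7·0.992) = 2.067×10^-4 K/W
  R_calcium silicate = L/(kA) = 0.0391/(0.0574·0.992) = 0.6867 K/W
  R_copper = L/(kA) = 0.00826/(385·0.992) = 2.163×10^-5 K/W
ΣR = 0.03284 + 2.067×10^-4 + 0.6867 + 2.163×10^-5 = 0.7198 K/W
Q = ΔT/ΣR = (485 K − 295.1 K)/0.7198 = 263.8 W
From the inner boundary to the stainless steel/calcium silicate interface, ΣR_partial = 0.03305 K/W.
T_interface = T_in − Q·ΣR_partial = 485 K − (263.8)(0.03305) = 476 K

T = 476 K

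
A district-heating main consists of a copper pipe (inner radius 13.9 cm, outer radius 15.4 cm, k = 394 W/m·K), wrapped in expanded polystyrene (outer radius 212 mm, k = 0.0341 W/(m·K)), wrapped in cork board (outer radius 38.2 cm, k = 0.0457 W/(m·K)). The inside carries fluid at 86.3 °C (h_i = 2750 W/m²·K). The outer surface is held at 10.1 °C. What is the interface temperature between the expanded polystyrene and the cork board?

T = 54.2 °C

Series thermal resistances, inner to outer:
  R'_conv,in = 1/(2πr h) = 1/(2π·0.139·2750) = 4.164×10^-4 m·K/W
  R'_copper = ln(0.154/0.139)/(2πk) = 0.1025/(2π·394) = 4.140×10^-5 m·K/W
  R'_expanded polystyrene = ln(0.212/0.154)/(2πk) = 0.3196/(2π·0.0341) = 1.492 m·K/W
  R'_cork board = ln(0.382/0.212)/(2πk) = 0.5888/(2π·0.0457) = 2.051 m·K/W
ΣR = 4.164×10^-4 + 4.140×10^-5 + 1.492 + 2.051 = 3.543 m·K/W
Q' = ΔT/ΣR = (86.3 °C − 10.1 °C)/3.543 = 21.51 W/m
From the inner boundary to the expanded polystyrene/cork board interface, ΣR_partial = 1.492 m·K/W.
T_interface = T_in − Q'·ΣR_partial = 86.3 °C − (21.51)(1.492) = 54.2 °C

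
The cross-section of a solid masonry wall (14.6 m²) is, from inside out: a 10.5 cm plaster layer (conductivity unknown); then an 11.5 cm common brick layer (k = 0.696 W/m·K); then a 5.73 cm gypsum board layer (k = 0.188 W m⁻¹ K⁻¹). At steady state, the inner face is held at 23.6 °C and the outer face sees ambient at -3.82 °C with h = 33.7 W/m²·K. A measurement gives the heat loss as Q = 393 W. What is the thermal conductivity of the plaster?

k = 0.202 W/m·K

ΣR = ΔT/Q = |23.6 − -3.82|/393 = 0.06977 K/W
Known resistances:
  R_common brick = L/(kA) = 0.115/(0.696·14.6) = 0.01132 K/W
  R_gypsum board = L/(kA) = 0.0573/(0.188·14.6) = 0.02088 K/W
  R_conv,out = 1/(hA) = 1/(33.7·14.6) = 0.002032 K/W
R_plaster = ΣR − ΣR_known = 0.06977 − 0.03423 = 0.03554 K/W
L/(kA) = 0.03554 ⇒ k = 0.105/(0.03554·14.6) = 0.202 W/m·K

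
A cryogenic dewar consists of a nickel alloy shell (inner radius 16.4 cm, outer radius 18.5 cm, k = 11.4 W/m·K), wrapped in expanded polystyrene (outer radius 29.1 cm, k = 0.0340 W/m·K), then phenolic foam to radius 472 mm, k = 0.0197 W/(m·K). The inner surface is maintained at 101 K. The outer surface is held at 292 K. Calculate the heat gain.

Q = 19.2 W

Series thermal resistances, inner to outer:
  R_nickel alloy = (1/0.164 − 1/0.185)/(4πk) = 0.6922/(4π·11.4) = 0.004832 K/W
  R_expanded polystyrene = (1/0.185 − 1/0.291)/(4πk) = 1.969/(4π·0.0340) = 4.608 K/W
  R_phenolic foam = (1/0.291 − 1/0.472)/(4πk) = 1.318/(4π·0.0197) = 5.323 K/W
ΣR = 0.004832 + 4.608 + 5.323 = 9.936 K/W
Q = ΔT/ΣR = (101 K − 292 K)/9.936 = -19.2 W
(Negative Q ⇒ heat flows inward; heat gain = 19.2 W.)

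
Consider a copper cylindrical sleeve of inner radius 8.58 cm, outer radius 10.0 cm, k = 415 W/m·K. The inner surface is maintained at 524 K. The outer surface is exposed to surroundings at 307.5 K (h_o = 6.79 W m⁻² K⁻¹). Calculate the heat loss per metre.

Q' = 923 W/m

Treat each layer as a resistance in series:
  R'_copper = ln(0.100/0.0858)/(2πk) = 0.1532/(2π·415) = 5.873×10^-5 m·K/W
  R'_conv,out = 1/(2πr h) = 1/(2π·0.100·6.79) = 0.2344 m·K/W
ΣR = 5.873×10^-5 + 0.2344 = 0.2345 m·K/W
Q' = ΔT/ΣR = (524 K − 307.5 K)/0.2345 = 923 W/m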